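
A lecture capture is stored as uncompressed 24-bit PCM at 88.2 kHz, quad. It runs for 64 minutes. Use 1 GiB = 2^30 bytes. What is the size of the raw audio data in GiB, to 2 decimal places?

3.79 GiB

Duration = 64 minutes = 3,840 s.
Bytes = 88,200 samples/s × 3,840 s × 3 bytes/sample × 4 ch = 4,064,256,000 bytes.
4,064,256,000 / 1,073,741,824 = 3.79 GiB.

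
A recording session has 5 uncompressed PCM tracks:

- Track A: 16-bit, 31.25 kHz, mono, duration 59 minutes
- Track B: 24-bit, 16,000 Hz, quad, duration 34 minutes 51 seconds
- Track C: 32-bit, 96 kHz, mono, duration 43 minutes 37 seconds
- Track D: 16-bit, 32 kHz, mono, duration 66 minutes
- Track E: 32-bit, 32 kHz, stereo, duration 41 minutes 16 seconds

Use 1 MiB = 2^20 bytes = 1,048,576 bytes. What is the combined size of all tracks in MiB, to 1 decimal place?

2398.4 MiB

Track A: 59 minutes = 3,540 s; 31,250 × 3,540 × 2 × 1 = 221,250,000 bytes.
Track B: 34 minutes 51 seconds = 2,091 s; 16,000 × 2,091 × 3 × 4 = 401,472,000 bytes.
Track C: 43 minutes 37 seconds = 2,617 s; 96,000 × 2,617 × 4 × 1 = 1,004,928,000 bytes.
Track D: 66 minutes = 3,960 s; 32,000 × 3,960 × 2 × 1 = 253,440,000 bytes.
Track E: 41 minutes 16 seconds = 2,476 s; 32,000 × 2,476 × 4 × 2 = 633,856,000 bytes.
Total = 2,514,946,000 bytes = 2398.4 MiB.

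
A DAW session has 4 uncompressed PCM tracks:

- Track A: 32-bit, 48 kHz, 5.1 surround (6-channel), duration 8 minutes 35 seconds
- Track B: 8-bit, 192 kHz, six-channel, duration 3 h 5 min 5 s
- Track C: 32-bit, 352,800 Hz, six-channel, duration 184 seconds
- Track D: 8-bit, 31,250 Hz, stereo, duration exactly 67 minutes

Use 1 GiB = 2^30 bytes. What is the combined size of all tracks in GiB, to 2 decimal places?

Track A: 8 minutes 35 seconds = 515 s; 48,000 × 515 × 4 × 6 = 593,280,000 bytes.
Track B: 3 h 5 min 5 s = 11,105 s; 192,000 × 11,105 × 1 × 6 = 12,792,960,000 bytes.
Track C: 352,800 × 184 × 4 × 6 = 1,557,964,800 bytes.
Track D: exactly 67 minutes = 4,020 s; 31,250 × 4,020 × 1 × 2 = 251,250,000 bytes.
Total = 15,195,454,800 bytes = 14.15 GiB.

14.15 GiB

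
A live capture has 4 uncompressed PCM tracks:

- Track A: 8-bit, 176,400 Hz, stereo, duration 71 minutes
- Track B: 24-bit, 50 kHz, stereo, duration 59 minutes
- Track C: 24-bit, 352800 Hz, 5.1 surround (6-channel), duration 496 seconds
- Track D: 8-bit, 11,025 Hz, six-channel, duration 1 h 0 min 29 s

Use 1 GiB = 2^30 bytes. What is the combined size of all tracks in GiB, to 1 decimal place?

5.5 GiB

Track A: 71 minutes = 4,260 s; 176,400 × 4,260 × 1 × 2 = 1,502,928,000 bytes.
Track B: 59 minutes = 3,540 s; 50,000 × 3,540 × 3 × 2 = 1,062,000,000 bytes.
Track C: 352,800 × 496 × 3 × 6 = 3,149,798,400 bytes.
Track D: 1 h 0 min 29 s = 3,629 s; 11,025 × 3,629 × 1 × 6 = 240,058,350 bytes.
Total = 5,954,784,750 bytes = 5.5 GiB.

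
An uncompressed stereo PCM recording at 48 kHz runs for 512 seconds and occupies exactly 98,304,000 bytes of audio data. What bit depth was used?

Bytes per sample = 98,304,000 / (48,000 × 512 × 2) = 98,304,000 / 49,152,000 = 2.
Bit depth = 2 × 8 = 16 bits.

16 bits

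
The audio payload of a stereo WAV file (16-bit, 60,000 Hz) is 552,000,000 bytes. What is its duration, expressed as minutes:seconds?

Byte rate = 60,000 × 2 × 2 = 240,000 bytes/s.
Duration = 552,000,000 / 240,000 = 2,300 s.
2,300 s = 38:20.

38:20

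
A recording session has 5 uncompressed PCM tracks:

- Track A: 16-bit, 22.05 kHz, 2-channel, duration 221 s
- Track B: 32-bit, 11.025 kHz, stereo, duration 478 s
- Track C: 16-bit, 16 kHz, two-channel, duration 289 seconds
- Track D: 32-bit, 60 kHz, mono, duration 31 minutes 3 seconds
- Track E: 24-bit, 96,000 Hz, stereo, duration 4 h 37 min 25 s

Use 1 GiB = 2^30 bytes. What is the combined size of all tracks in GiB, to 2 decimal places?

Track A: 22,050 × 221 × 2 × 2 = 19,492,200 bytes.
Track B: 11,025 × 478 × 4 × 2 = 42,159,600 bytes.
Track C: 16,000 × 289 × 2 × 2 = 18,496,000 bytes.
Track D: 31 minutes 3 seconds = 1,863 s; 60,000 × 1,863 × 4 × 1 = 447,120,000 bytes.
Track E: 4 h 37 min 25 s = 16,645 s; 96,000 × 16,645 × 3 × 2 = 9,587,520,000 bytes.
Total = 10,114,787,800 bytes = 9.42 GiB.

9.42 GiB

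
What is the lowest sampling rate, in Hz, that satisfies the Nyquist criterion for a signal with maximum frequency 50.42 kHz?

Minimum sample rate = 2 × 50,420 Hz = 100,840 Hz.

100,840 Hz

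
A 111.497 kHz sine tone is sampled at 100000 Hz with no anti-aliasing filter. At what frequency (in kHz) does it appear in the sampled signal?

11.497 kHz

Nyquist = 100,000/2 = 50,000 Hz; 111,497 Hz exceeds it.
Alias = |111,497 − 1×100,000| = |111,497 − 100,000| = 11,497 Hz = 11.497 kHz.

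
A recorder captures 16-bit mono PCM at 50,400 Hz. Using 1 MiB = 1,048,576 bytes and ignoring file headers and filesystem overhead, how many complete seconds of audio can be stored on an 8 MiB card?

83 seconds

Uncompressed byte rate = 50,400 × 2 × 1 = 100,800 bytes/s.
Capacity = 8 × 1,048,576 = 8,388,608 bytes.
8,388,608 / 100,800 ≈ 83.22 s → 83 seconds.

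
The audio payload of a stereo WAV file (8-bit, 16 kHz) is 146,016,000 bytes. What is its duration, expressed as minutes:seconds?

76:03

Byte rate = 16,000 × 1 × 2 = 32,000 bytes/s.
Duration = 146,016,000 / 32,000 = 4,563 s.
4,563 s = 76:03.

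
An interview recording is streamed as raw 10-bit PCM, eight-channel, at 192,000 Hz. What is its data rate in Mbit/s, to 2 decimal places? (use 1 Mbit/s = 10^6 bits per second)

Bit rate = 192,000 × 10 × 8 = 15,360,000 bits/s.
= 15.36 Mbit/s.

15.36 Mbit/s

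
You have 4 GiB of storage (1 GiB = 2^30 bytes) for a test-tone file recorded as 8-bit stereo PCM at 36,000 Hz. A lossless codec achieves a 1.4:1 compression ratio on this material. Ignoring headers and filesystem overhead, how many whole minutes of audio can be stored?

1,391 minutes

Uncompressed byte rate = 36,000 × 1 × 2 = 72,000 bytes/s.
After 1.4:1 compression, effective rate ≈ 51428.57 bytes/s.
Capacity = 4 × 1,073,741,824 = 4,294,967,296 bytes.
4,294,967,296 / effective rate ≈ 83513.25 s → 1,391 minutes.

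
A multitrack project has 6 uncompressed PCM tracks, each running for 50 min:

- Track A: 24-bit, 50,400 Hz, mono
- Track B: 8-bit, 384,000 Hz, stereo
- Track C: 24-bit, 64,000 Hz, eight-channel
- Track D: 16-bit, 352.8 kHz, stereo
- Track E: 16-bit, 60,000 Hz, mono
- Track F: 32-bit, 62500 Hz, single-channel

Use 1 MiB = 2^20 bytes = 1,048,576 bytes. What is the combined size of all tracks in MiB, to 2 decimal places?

50 min = 3,000 s.
Track A: 50,400 × 3,000 × 3 × 1 = 453,600,000 bytes.
Track B: 384,000 × 3,000 × 1 × 2 = 2,304,000,000 bytes.
Track C: 64,000 × 3,000 × 3 × 8 = 4,608,000,000 bytes.
Track D: 352,800 × 3,000 × 2 × 2 = 4,233,600,000 bytes.
Track E: 60,000 × 3,000 × 2 × 1 = 360,000,000 bytes.
Track F: 62,500 × 3,000 × 4 × 1 = 750,000,000 bytes.
Total = 12,709,200,000 bytes = 12120.44 MiB.

12120.44 MiB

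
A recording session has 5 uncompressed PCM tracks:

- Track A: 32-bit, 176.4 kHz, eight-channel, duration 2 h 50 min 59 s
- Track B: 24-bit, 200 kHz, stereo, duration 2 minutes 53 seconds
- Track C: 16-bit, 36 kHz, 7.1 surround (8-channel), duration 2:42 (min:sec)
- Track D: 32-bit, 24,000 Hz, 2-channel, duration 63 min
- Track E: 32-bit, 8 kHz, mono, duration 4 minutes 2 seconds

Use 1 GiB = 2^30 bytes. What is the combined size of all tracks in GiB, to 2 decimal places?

Track A: 2 h 50 min 59 s = 10,259 s; 176,400 × 10,259 × 4 × 8 = 57,910,003,200 bytes.
Track B: 2 minutes 53 seconds = 173 s; 200,000 × 173 × 3 × 2 = 207,600,000 bytes.
Track C: 2:42 (min:sec) = 162 s; 36,000 × 162 × 2 × 8 = 93,312,000 bytes.
Track D: 63 min = 3,780 s; 24,000 × 3,780 × 4 × 2 = 725,760,000 bytes.
Track E: 4 minutes 2 seconds = 242 s; 8,000 × 242 × 4 × 1 = 7,744,000 bytes.
Total = 58,944,419,200 bytes = 54.90 GiB.

54.90 GiB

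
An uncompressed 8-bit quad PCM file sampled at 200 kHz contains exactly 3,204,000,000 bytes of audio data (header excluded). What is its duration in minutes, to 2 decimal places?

66.75 minutes

Byte rate = 200,000 × 1 × 4 = 800,000 bytes/s.
Duration = 3,204,000,000 / 800,000 = 4,005 s.
4,005 s / 60 = 66.75 minutes.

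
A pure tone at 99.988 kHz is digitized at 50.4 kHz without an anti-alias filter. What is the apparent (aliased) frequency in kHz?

Nyquist = 50,400/2 = 25,200 Hz; 99,988 Hz exceeds it.
Alias = |99,988 − 2×50,400| = |99,988 − 100,800| = 812 Hz = 0.812 kHz.

0.812 kHz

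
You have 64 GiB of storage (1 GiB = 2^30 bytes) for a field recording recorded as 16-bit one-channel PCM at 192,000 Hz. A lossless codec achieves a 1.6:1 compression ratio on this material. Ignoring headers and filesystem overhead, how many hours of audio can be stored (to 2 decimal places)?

79.54 hours

Uncompressed byte rate = 192,000 × 2 × 1 = 384,000 bytes/s.
After 1.6:1 compression, effective rate ≈ 240000 bytes/s.
Capacity = 64 × 1,073,741,824 = 68,719,476,736 bytes.
68,719,476,736 / effective rate ≈ 286331.15 s → 79.54 hours.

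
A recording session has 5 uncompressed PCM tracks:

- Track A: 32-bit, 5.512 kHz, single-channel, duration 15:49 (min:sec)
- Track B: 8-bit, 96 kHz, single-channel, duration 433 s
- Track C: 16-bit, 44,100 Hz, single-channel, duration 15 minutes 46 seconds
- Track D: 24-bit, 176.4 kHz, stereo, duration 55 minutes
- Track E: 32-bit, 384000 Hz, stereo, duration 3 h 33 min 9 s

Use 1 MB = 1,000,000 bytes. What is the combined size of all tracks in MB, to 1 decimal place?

Track A: 15:49 (min:sec) = 949 s; 5,512 × 949 × 4 × 1 = 20,923,552 bytes.
Track B: 96,000 × 433 × 1 × 1 = 41,568,000 bytes.
Track C: 15 minutes 46 seconds = 946 s; 44,100 × 946 × 2 × 1 = 83,437,200 bytes.
Track D: 55 minutes = 3,300 s; 176,400 × 3,300 × 3 × 2 = 3,492,720,000 bytes.
Track E: 3 h 33 min 9 s = 12,789 s; 384,000 × 12,789 × 4 × 2 = 39,287,808,000 bytes.
Total = 42,926,456,752 bytes = 42926.5 MB.

42926.5 MB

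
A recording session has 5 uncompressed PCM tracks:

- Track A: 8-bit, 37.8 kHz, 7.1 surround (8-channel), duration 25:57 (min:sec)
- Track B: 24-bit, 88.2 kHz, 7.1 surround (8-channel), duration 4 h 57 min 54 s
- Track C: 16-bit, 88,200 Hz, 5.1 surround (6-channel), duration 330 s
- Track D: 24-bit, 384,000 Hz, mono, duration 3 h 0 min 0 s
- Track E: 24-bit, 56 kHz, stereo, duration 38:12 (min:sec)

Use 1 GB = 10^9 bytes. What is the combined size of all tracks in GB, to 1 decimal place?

51.9 GB

Track A: 25:57 (min:sec) = 1,557 s; 37,800 × 1,557 × 1 × 8 = 470,836,800 bytes.
Track B: 4 h 57 min 54 s = 17,874 s; 88,200 × 17,874 × 3 × 8 = 37,835,683,200 bytes.
Track C: 88,200 × 330 × 2 × 6 = 349,272,000 bytes.
Track D: 3 h 0 min 0 s = 10,800 s; 384,000 × 10,800 × 3 × 1 = 12,441,600,000 bytes.
Track E: 38:12 (min:sec) = 2,292 s; 56,000 × 2,292 × 3 × 2 = 770,112,000 bytes.
Total = 51,867,504,000 bytes = 51.9 GB.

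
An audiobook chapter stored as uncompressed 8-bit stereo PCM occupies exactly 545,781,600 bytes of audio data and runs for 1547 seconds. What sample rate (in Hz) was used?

Bytes = sample_rate × seconds × bytes_per_sample × channels.
sample_rate = 545,781,600 / (1,547 × 1 × 2) = 545,781,600 / 3,094 = 176,400 Hz.

176,400 Hz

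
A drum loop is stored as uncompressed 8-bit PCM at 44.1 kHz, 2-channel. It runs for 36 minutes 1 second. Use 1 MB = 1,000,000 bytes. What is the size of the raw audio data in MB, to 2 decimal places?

Duration = 36 minutes 1 second = 2,161 s.
Bytes = 44,100 samples/s × 2,161 s × 1 bytes/sample × 2 ch = 190,600,200 bytes.
190,600,200 / 1,000,000 = 190.60 MB.

190.60 MB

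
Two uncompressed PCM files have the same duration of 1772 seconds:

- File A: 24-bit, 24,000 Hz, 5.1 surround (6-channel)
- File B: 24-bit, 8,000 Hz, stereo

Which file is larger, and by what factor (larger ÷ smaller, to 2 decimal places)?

File A, by a factor of 9.00

File A: 24,000 × 3 × 6 = 432,000 bytes/s.
File B: 8,000 × 3 × 2 = 48,000 bytes/s.
File A is larger; ratio = 765,504,000 / 85,056,000 = 9.00.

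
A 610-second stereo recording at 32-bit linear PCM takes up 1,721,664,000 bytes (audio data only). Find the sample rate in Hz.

352,800 Hz

Bytes = sample_rate × seconds × bytes_per_sample × channels.
sample_rate = 1,721,664,000 / (610 × 4 × 2) = 1,721,664,000 / 4,880 = 352,800 Hz.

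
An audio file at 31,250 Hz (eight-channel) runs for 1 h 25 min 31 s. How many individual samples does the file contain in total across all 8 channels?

1,282,750,000 samples

1 h 25 min 31 s = 5,131 s.
31,250 × 5,131 s × 8 ch = 1,282,750,000 samples.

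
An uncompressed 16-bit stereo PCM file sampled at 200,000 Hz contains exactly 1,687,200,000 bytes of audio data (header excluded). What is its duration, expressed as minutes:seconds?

Byte rate = 200,000 × 2 × 2 = 800,000 bytes/s.
Duration = 1,687,200,000 / 800,000 = 2,109 s.
2,109 s = 35:09.

35:09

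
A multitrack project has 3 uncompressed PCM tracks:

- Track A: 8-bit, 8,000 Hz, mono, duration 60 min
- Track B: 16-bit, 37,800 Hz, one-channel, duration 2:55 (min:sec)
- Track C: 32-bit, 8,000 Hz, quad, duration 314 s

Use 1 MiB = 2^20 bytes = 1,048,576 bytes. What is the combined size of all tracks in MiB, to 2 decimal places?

78.41 MiB

Track A: 60 min = 3,600 s; 8,000 × 3,600 × 1 × 1 = 28,800,000 bytes.
Track B: 2:55 (min:sec) = 175 s; 37,800 × 175 × 2 × 1 = 13,230,000 bytes.
Track C: 8,000 × 314 × 4 × 4 = 40,192,000 bytes.
Total = 82,222,000 bytes = 78.41 MiB.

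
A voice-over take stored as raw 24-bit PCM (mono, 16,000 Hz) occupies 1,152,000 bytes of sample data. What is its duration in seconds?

Byte rate = 16,000 × 3 × 1 = 48,000 bytes/s.
Duration = 1,152,000 / 48,000 = 24 s.

24 seconds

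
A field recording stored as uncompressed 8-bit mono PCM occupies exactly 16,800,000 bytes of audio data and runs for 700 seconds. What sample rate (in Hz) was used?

24,000 Hz

Bytes = sample_rate × seconds × bytes_per_sample × channels.
sample_rate = 16,800,000 / (700 × 1 × 1) = 16,800,000 / 700 = 24,000 Hz.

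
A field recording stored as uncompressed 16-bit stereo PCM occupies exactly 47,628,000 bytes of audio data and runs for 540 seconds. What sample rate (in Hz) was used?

Bytes = sample_rate × seconds × bytes_per_sample × channels.
sample_rate = 47,628,000 / (540 × 2 × 2) = 47,628,000 / 2,160 = 22,050 Hz.

22,050 Hz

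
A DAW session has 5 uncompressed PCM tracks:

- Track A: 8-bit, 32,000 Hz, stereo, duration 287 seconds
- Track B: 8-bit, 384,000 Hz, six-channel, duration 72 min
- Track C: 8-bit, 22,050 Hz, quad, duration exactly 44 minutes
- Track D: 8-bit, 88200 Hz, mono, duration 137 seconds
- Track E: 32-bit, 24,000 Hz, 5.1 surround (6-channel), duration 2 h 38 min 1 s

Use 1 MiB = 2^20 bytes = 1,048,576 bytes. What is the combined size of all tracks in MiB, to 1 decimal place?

Track A: 32,000 × 287 × 1 × 2 = 18,368,000 bytes.
Track B: 72 min = 4,320 s; 384,000 × 4,320 × 1 × 6 = 9,953,280,000 bytes.
Track C: exactly 44 minutes = 2,640 s; 22,050 × 2,640 × 1 × 4 = 232,848,000 bytes.
Track D: 88,200 × 137 × 1 × 1 = 12,083,400 bytes.
Track E: 2 h 38 min 1 s = 9,481 s; 24,000 × 9,481 × 4 × 6 = 5,461,056,000 bytes.
Total = 15,677,635,400 bytes = 14951.4 MiB.

14951.4 MiB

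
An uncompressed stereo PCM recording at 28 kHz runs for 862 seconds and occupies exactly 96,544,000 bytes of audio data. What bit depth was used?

16 bits

Bytes per sample = 96,544,000 / (28,000 × 862 × 2) = 96,544,000 / 48,272,000 = 2.
Bit depth = 2 × 8 = 16 bits.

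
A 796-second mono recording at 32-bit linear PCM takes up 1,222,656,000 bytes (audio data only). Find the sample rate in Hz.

384,000 Hz

Bytes = sample_rate × seconds × bytes_per_sample × channels.
sample_rate = 1,222,656,000 / (796 × 4 × 1) = 1,222,656,000 / 3,184 = 384,000 Hz.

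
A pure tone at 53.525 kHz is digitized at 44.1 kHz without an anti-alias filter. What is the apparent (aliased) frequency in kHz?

Nyquist = 44,100/2 = 22,050 Hz; 53,525 Hz exceeds it.
Alias = |53,525 − 1×44,100| = |53,525 − 44,100| = 9,425 Hz = 9.425 kHz.

9.425 kHz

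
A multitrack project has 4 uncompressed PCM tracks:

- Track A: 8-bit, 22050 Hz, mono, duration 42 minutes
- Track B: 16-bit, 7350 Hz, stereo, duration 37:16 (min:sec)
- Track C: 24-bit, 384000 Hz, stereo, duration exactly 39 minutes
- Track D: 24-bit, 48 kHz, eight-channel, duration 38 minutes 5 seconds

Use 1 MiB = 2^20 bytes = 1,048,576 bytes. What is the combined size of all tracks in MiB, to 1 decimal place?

7767.7 MiB

Track A: 42 minutes = 2,520 s; 22,050 × 2,520 × 1 × 1 = 55,566,000 bytes.
Track B: 37:16 (min:sec) = 2,236 s; 7,350 × 2,236 × 2 × 2 = 65,738,400 bytes.
Track C: exactly 39 minutes = 2,340 s; 384,000 × 2,340 × 3 × 2 = 5,391,360,000 bytes.
Track D: 38 minutes 5 seconds = 2,285 s; 48,000 × 2,285 × 3 × 8 = 2,632,320,000 bytes.
Total = 8,144,984,400 bytes = 7767.7 MiB.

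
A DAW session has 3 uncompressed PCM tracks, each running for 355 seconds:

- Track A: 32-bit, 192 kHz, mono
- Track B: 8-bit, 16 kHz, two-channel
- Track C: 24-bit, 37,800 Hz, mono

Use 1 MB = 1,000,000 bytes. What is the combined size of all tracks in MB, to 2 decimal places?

324.26 MB

Track A: 192,000 × 355 × 4 × 1 = 272,640,000 bytes.
Track B: 16,000 × 355 × 1 × 2 = 11,360,000 bytes.
Track C: 37,800 × 355 × 3 × 1 = 40,257,000 bytes.
Total = 324,257,000 bytes = 324.26 MB.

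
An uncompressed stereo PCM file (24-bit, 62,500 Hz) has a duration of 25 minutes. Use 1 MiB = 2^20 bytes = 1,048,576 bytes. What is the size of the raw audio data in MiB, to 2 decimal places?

536.44 MiB

Duration = 25 minutes = 1,500 s.
Bytes = 62,500 samples/s × 1,500 s × 3 bytes/sample × 2 ch = 562,500,000 bytes.
562,500,000 / 1,048,576 = 536.44 MiB.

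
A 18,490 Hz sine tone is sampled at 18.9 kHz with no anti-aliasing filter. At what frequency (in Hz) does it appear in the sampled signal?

410 Hz

Nyquist = 18,900/2 = 9,450 Hz; 18,490 Hz exceeds it.
Alias = |18,490 − 1×18,900| = |18,490 − 18,900| = 410 Hz.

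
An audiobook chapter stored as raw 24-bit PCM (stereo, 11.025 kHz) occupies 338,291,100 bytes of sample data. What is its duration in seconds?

Byte rate = 11,025 × 3 × 2 = 66,150 bytes/s.
Duration = 338,291,100 / 66,150 = 5,114 s.

5,114 seconds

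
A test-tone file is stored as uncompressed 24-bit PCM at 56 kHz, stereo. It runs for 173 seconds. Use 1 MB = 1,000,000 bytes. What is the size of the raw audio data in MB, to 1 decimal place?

Bytes = 56,000 samples/s × 173 s × 3 bytes/sample × 2 ch = 58,128,000 bytes.
58,128,000 / 1,000,000 = 58.1 MB.

58.1 MB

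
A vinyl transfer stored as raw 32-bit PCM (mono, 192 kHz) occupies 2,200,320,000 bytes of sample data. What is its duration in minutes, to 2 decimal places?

Byte rate = 192,000 × 4 × 1 = 768,000 bytes/s.
Duration = 2,200,320,000 / 768,000 = 2,865 s.
2,865 s / 60 = 47.75 minutes.

47.75 minutes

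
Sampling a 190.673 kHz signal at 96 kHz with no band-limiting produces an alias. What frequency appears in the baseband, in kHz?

Nyquist = 96,000/2 = 48,000 Hz; 190,673 Hz exceeds it.
Alias = |190,673 − 2×96,000| = |190,673 − 192,000| = 1,327 Hz = 1.327 kHz.

1.327 kHz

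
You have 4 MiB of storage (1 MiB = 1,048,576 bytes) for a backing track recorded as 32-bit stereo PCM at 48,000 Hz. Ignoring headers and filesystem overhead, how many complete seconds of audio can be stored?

Uncompressed byte rate = 48,000 × 4 × 2 = 384,000 bytes/s.
Capacity = 4 × 1,048,576 = 4,194,304 bytes.
4,194,304 / 384,000 ≈ 10.92 s → 10 seconds.

10 seconds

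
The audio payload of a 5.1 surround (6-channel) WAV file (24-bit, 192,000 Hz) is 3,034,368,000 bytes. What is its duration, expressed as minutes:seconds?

Byte rate = 192,000 × 3 × 6 = 3,456,000 bytes/s.
Duration = 3,034,368,000 / 3,456,000 = 878 s.
878 s = 14:38.

14:38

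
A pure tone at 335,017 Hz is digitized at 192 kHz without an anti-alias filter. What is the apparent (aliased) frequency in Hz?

48,983 Hz

Nyquist = 192,000/2 = 96,000 Hz; 335,017 Hz exceeds it.
Alias = |335,017 − 2×192,000| = |335,017 − 384,000| = 48,983 Hz.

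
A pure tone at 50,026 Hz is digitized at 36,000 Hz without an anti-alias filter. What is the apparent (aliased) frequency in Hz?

14,026 Hz

Nyquist = 36,000/2 = 18,000 Hz; 50,026 Hz exceeds it.
Alias = |50,026 − 1×36,000| = |50,026 − 36,000| = 14,026 Hz.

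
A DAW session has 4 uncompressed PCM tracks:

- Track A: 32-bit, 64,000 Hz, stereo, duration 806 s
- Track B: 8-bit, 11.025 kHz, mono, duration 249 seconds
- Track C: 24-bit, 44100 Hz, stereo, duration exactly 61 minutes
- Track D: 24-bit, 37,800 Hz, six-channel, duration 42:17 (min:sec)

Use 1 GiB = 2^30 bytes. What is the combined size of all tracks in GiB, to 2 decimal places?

2.90 GiB

Track A: 64,000 × 806 × 4 × 2 = 412,672,000 bytes.
Track B: 11,025 × 249 × 1 × 1 = 2,745,225 bytes.
Track C: exactly 61 minutes = 3,660 s; 44,100 × 3,660 × 3 × 2 = 968,436,000 bytes.
Track D: 42:17 (min:sec) = 2,537 s; 37,800 × 2,537 × 3 × 6 = 1,726,174,800 bytes.
Total = 3,110,028,025 bytes = 2.90 GiB.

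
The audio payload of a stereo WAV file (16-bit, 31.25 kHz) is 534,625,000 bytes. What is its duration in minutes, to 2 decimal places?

71.28 minutes

Byte rate = 31,250 × 2 × 2 = 125,000 bytes/s.
Duration = 534,625,000 / 125,000 = 4,277 s.
4,277 s / 60 = 71.28 minutes.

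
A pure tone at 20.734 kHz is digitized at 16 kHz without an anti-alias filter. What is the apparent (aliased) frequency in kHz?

Nyquist = 16,000/2 = 8,000 Hz; 20,734 Hz exceeds it.
Alias = |20,734 − 1×16,000| = |20,734 − 16,000| = 4,734 Hz = 4.734 kHz.

4.734 kHz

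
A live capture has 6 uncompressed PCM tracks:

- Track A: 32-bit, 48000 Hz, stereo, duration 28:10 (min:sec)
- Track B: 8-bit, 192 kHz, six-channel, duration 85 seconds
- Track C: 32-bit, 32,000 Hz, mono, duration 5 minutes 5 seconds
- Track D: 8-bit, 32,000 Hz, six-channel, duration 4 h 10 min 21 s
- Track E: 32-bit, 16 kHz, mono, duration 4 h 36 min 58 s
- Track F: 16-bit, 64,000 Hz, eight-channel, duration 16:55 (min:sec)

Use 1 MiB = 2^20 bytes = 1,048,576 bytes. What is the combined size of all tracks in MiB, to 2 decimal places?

Track A: 28:10 (min:sec) = 1,690 s; 48,000 × 1,690 × 4 × 2 = 648,960,000 bytes.
Track B: 192,000 × 85 × 1 × 6 = 97,920,000 bytes.
Track C: 5 minutes 5 seconds = 305 s; 32,000 × 305 × 4 × 1 = 39,040,000 bytes.
Track D: 4 h 10 min 21 s = 15,021 s; 32,000 × 15,021 × 1 × 6 = 2,884,032,000 bytes.
Track E: 4 h 36 min 58 s = 16,618 s; 16,000 × 16,618 × 4 × 1 = 1,063,552,000 bytes.
Track F: 16:55 (min:sec) = 1,015 s; 64,000 × 1,015 × 2 × 8 = 1,039,360,000 bytes.
Total = 5,772,864,000 bytes = 5505.43 MiB.

5505.43 MiB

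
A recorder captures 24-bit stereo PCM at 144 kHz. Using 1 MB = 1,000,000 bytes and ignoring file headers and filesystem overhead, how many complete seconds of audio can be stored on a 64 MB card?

Uncompressed byte rate = 144,000 × 3 × 2 = 864,000 bytes/s.
Capacity = 64 × 1,000,000 = 64,000,000 bytes.
64,000,000 / 864,000 ≈ 74.07 s → 74 seconds.

74 seconds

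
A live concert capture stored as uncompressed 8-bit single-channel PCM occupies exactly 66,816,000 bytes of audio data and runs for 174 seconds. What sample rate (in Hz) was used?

Bytes = sample_rate × seconds × bytes_per_sample × channels.
sample_rate = 66,816,000 / (174 × 1 × 1) = 66,816,000 / 174 = 384,000 Hz.

384,000 Hz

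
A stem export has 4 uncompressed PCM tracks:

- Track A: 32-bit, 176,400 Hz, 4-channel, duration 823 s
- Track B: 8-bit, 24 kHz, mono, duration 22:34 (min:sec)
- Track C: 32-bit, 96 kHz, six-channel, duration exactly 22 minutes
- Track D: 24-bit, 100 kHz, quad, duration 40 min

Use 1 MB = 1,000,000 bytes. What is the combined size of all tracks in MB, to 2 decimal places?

Track A: 176,400 × 823 × 4 × 4 = 2,322,835,200 bytes.
Track B: 22:34 (min:sec) = 1,354 s; 24,000 × 1,354 × 1 × 1 = 32,496,000 bytes.
Track C: exactly 22 minutes = 1,320 s; 96,000 × 1,320 × 4 × 6 = 3,041,280,000 bytes.
Track D: 40 min = 2,400 s; 100,000 × 2,400 × 3 × 4 = 2,880,000,000 bytes.
Total = 8,276,611,200 bytes = 8276.61 MB.

8276.61 MB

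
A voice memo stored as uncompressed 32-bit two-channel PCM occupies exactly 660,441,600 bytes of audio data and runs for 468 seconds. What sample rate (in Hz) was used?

Bytes = sample_rate × seconds × bytes_per_sample × channels.
sample_rate = 660,441,600 / (468 × 4 × 2) = 660,441,600 / 3,744 = 176,400 Hz.

176,400 Hz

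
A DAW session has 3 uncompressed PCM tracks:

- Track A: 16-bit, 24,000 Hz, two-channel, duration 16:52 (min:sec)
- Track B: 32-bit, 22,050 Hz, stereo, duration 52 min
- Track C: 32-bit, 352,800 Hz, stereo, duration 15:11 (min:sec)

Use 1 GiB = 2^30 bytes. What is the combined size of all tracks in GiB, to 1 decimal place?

Track A: 16:52 (min:sec) = 1,012 s; 24,000 × 1,012 × 2 × 2 = 97,152,000 bytes.
Track B: 52 min = 3,120 s; 22,050 × 3,120 × 4 × 2 = 550,368,000 bytes.
Track C: 15:11 (min:sec) = 911 s; 352,800 × 911 × 4 × 2 = 2,571,206,400 bytes.
Total = 3,218,726,400 bytes = 3.0 GiB.

3.0 GiB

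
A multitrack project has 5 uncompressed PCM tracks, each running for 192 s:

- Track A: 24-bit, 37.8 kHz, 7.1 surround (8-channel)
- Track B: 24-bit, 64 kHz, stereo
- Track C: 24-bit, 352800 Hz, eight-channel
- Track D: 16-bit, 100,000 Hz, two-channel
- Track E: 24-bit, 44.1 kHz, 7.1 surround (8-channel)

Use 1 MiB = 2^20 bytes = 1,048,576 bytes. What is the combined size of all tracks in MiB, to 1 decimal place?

Track A: 37,800 × 192 × 3 × 8 = 174,182,400 bytes.
Track B: 64,000 × 192 × 3 × 2 = 73,728,000 bytes.
Track C: 352,800 × 192 × 3 × 8 = 1,625,702,400 bytes.
Track D: 100,000 × 192 × 2 × 2 = 76,800,000 bytes.
Track E: 44,100 × 192 × 3 × 8 = 203,212,800 bytes.
Total = 2,153,625,600 bytes = 2053.9 MiB.

2053.9 MiB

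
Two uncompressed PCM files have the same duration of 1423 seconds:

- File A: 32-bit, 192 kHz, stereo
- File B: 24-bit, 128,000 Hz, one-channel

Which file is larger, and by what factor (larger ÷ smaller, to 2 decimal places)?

File A: 192,000 × 4 × 2 = 1,536,000 bytes/s.
File B: 128,000 × 3 × 1 = 384,000 bytes/s.
File A is larger; ratio = 2,185,728,000 / 546,432,000 = 4.00.

File A, by a factor of 4.00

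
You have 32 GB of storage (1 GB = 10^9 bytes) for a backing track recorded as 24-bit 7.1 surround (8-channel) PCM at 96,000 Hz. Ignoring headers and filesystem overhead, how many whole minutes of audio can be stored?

231 minutes

Uncompressed byte rate = 96,000 × 3 × 8 = 2,304,000 bytes/s.
Capacity = 32 × 1,000,000,000 = 32,000,000,000 bytes.
32,000,000,000 / 2,304,000 ≈ 13888.89 s → 231 minutes.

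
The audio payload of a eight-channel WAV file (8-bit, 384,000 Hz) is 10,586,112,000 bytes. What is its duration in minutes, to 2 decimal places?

Byte rate = 384,000 × 1 × 8 = 3,072,000 bytes/s.
Duration = 10,586,112,000 / 3,072,000 = 3,446 s.
3,446 s / 60 = 57.43 minutes.

57.43 minutes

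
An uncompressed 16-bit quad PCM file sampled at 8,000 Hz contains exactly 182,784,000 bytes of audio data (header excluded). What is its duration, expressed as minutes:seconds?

47:36

Byte rate = 8,000 × 2 × 4 = 64,000 bytes/s.
Duration = 182,784,000 / 64,000 = 2,856 s.
2,856 s = 47:36.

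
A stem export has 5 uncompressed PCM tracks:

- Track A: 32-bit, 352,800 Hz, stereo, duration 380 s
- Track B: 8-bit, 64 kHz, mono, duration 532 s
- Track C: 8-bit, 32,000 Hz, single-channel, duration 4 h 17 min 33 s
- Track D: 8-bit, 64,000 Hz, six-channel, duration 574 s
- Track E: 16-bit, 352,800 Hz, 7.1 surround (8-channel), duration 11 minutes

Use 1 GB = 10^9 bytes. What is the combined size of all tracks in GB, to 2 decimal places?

Track A: 352,800 × 380 × 4 × 2 = 1,072,512,000 bytes.
Track B: 64,000 × 532 × 1 × 1 = 34,048,000 bytes.
Track C: 4 h 17 min 33 s = 15,453 s; 32,000 × 15,453 × 1 × 1 = 494,496,000 bytes.
Track D: 64,000 × 574 × 1 × 6 = 220,416,000 bytes.
Track E: 11 minutes = 660 s; 352,800 × 660 × 2 × 8 = 3,725,568,000 bytes.
Total = 5,547,040,000 bytes = 5.55 GB.

5.55 GB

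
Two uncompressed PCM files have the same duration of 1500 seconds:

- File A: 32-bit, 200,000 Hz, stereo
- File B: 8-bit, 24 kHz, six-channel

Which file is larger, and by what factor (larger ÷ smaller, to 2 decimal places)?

File A, by a factor of 11.11

File A: 200,000 × 4 × 2 = 1,600,000 bytes/s.
File B: 24,000 × 1 × 6 = 144,000 bytes/s.
File A is larger; ratio = 2,400,000,000 / 216,000,000 = 11.11.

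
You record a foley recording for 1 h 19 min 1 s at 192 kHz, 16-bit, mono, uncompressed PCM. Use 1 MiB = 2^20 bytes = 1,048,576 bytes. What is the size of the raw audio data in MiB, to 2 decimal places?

1736.21 MiB

Duration = 1 h 19 min 1 s = 4,741 s.
Bytes = 192,000 samples/s × 4,741 s × 2 bytes/sample × 1 ch = 1,820,544,000 bytes.
1,820,544,000 / 1,048,576 = 1736.21 MiB.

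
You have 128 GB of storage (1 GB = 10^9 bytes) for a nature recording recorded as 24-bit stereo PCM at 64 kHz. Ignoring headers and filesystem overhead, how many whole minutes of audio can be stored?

5,555 minutes

Uncompressed byte rate = 64,000 × 3 × 2 = 384,000 bytes/s.
Capacity = 128 × 1,000,000,000 = 128,000,000,000 bytes.
128,000,000,000 / 384,000 ≈ 333333.33 s → 5,555 minutes.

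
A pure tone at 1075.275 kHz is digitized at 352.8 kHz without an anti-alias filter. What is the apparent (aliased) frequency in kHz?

16.875 kHz

Nyquist = 352,800/2 = 176,400 Hz; 1,075,275 Hz exceeds it.
Alias = |1,075,275 − 3×352,800| = |1,075,275 − 1,058,400| = 16,875 Hz = 16.875 kHz.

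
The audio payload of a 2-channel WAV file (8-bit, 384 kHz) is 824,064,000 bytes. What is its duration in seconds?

1,073 seconds

Byte rate = 384,000 × 1 × 2 = 768,000 bytes/s.
Duration = 824,064,000 / 768,000 = 1,073 s.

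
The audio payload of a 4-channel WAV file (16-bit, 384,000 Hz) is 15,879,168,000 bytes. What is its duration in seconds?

5,169 seconds

Byte rate = 384,000 × 2 × 4 = 3,072,000 bytes/s.
Duration = 15,879,168,000 / 3,072,000 = 5,169 s.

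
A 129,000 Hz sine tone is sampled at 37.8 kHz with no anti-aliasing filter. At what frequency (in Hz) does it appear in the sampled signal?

Nyquist = 37,800/2 = 18,900 Hz; 129,000 Hz exceeds it.
Alias = |129,000 − 3×37,800| = |129,000 − 113,400| = 15,600 Hz.

15,600 Hz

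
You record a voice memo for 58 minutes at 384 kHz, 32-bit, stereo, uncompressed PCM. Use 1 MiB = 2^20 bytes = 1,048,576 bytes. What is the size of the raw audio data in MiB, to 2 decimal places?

Duration = 58 minutes = 3,480 s.
Bytes = 384,000 samples/s × 3,480 s × 4 bytes/sample × 2 ch = 10,690,560,000 bytes.
10,690,560,000 / 1,048,576 = 10195.31 MiB.

10195.31 MiB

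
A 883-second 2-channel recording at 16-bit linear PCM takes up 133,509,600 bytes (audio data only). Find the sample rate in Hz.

Bytes = sample_rate × seconds × bytes_per_sample × channels.
sample_rate = 133,509,600 / (883 × 2 × 2) = 133,509,600 / 3,532 = 37,800 Hz.

37,800 Hz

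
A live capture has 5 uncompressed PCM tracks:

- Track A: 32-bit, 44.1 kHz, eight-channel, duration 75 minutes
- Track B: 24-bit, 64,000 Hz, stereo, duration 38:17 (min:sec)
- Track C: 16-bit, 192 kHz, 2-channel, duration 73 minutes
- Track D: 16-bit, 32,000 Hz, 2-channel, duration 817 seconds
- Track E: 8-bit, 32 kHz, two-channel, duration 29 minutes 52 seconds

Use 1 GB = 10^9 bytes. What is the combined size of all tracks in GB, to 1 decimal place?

10.8 GB

Track A: 75 minutes = 4,500 s; 44,100 × 4,500 × 4 × 8 = 6,350,400,000 bytes.
Track B: 38:17 (min:sec) = 2,297 s; 64,000 × 2,297 × 3 × 2 = 882,048,000 bytes.
Track C: 73 minutes = 4,380 s; 192,000 × 4,380 × 2 × 2 = 3,363,840,000 bytes.
Track D: 32,000 × 817 × 2 × 2 = 104,576,000 bytes.
Track E: 29 minutes 52 seconds = 1,792 s; 32,000 × 1,792 × 1 × 2 = 114,688,000 bytes.
Total = 10,815,552,000 bytes = 10.8 GB.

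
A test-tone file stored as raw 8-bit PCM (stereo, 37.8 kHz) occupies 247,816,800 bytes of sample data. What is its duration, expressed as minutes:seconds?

Byte rate = 37,800 × 1 × 2 = 75,600 bytes/s.
Duration = 247,816,800 / 75,600 = 3,278 s.
3,278 s = 54:38.

54:38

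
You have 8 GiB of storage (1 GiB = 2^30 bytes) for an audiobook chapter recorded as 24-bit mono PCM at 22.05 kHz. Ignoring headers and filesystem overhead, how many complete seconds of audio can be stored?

Uncompressed byte rate = 22,050 × 3 × 1 = 66,150 bytes/s.
Capacity = 8 × 1,073,741,824 = 8,589,934,592 bytes.
8,589,934,592 / 66,150 ≈ 129855.4 s → 129,855 seconds.

129,855 seconds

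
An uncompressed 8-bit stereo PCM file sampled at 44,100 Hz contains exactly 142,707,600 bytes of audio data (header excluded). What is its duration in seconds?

Byte rate = 44,100 × 1 × 2 = 88,200 bytes/s.
Duration = 142,707,600 / 88,200 = 1,618 s.

1,618 seconds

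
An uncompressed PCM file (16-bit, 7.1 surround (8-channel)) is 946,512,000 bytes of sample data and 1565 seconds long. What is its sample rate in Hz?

Bytes = sample_rate × seconds × bytes_per_sample × channels.
sample_rate = 946,512,000 / (1,565 × 2 × 8) = 946,512,000 / 25,040 = 37,800 Hz.

37,800 Hz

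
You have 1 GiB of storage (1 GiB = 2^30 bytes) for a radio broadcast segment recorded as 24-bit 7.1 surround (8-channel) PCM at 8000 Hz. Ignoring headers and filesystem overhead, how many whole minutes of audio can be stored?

93 minutes

Uncompressed byte rate = 8,000 × 3 × 8 = 192,000 bytes/s.
Capacity = 1 × 1,073,741,824 = 1,073,741,824 bytes.
1,073,741,824 / 192,000 ≈ 5592.41 s → 93 minutes.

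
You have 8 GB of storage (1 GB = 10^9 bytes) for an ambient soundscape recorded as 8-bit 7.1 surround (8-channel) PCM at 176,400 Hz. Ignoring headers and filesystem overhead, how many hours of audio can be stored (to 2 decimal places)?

1.57 hours

Uncompressed byte rate = 176,400 × 1 × 8 = 1,411,200 bytes/s.
Capacity = 8 × 1,000,000,000 = 8,000,000,000 bytes.
8,000,000,000 / 1,411,200 ≈ 5668.93 s → 1.57 hours.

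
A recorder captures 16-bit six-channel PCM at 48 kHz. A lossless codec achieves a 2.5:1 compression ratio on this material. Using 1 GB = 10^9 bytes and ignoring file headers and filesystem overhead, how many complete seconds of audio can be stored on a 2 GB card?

Uncompressed byte rate = 48,000 × 2 × 6 = 576,000 bytes/s.
After 2.5:1 compression, effective rate ≈ 230400 bytes/s.
Capacity = 2 × 1,000,000,000 = 2,000,000,000 bytes.
2,000,000,000 / effective rate ≈ 8680.56 s → 8,680 seconds.

8,680 seconds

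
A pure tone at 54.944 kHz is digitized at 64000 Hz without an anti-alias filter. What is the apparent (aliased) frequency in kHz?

9.056 kHz

Nyquist = 64,000/2 = 32,000 Hz; 54,944 Hz exceeds it.
Alias = |54,944 − 1×64,000| = |54,944 − 64,000| = 9,056 Hz = 9.056 kHz.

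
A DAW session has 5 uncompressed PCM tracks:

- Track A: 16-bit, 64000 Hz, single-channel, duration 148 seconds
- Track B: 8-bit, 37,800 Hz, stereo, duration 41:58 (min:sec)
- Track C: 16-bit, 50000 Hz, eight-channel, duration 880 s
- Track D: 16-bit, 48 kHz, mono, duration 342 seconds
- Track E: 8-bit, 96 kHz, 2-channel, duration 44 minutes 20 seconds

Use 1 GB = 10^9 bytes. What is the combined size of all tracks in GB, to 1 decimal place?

1.5 GB

Track A: 64,000 × 148 × 2 × 1 = 18,944,000 bytes.
Track B: 41:58 (min:sec) = 2,518 s; 37,800 × 2,518 × 1 × 2 = 190,360,800 bytes.
Track C: 50,000 × 880 × 2 × 8 = 704,000,000 bytes.
Track D: 48,000 × 342 × 2 × 1 = 32,832,000 bytes.
Track E: 44 minutes 20 seconds = 2,660 s; 96,000 × 2,660 × 1 × 2 = 510,720,000 bytes.
Total = 1,456,856,800 bytes = 1.5 GB.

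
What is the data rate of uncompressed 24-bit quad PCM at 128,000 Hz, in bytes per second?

1,536,000 bytes/s

Bit rate = 128,000 × 24 × 4 = 12,288,000 bits/s.
12,288,000 / 8 = 1,536,000 bytes/s.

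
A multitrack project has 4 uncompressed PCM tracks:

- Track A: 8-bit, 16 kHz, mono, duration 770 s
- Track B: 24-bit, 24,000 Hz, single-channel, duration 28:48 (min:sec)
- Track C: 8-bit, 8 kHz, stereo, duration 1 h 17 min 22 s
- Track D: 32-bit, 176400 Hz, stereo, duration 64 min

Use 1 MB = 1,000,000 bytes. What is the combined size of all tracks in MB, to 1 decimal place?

Track A: 16,000 × 770 × 1 × 1 = 12,320,000 bytes.
Track B: 28:48 (min:sec) = 1,728 s; 24,000 × 1,728 × 3 × 1 = 124,416,000 bytes.
Track C: 1 h 17 min 22 s = 4,642 s; 8,000 × 4,642 × 1 × 2 = 74,272,000 bytes.
Track D: 64 min = 3,840 s; 176,400 × 3,840 × 4 × 2 = 5,419,008,000 bytes.
Total = 5,630,016,000 bytes = 5630.0 MB.

5630.0 MB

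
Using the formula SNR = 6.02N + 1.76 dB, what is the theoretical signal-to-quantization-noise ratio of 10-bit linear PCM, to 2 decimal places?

61.96 dB

6.02 × 10 + 1.76 = 61.96 dB.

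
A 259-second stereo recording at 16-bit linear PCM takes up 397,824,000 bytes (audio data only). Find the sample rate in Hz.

Bytes = sample_rate × seconds × bytes_per_sample × channels.
sample_rate = 397,824,000 / (259 × 2 × 2) = 397,824,000 / 1,036 = 384,000 Hz.

384,000 Hz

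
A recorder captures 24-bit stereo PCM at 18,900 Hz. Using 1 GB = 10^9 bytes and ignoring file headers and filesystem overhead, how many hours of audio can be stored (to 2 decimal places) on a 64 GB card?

156.77 hours

Uncompressed byte rate = 18,900 × 3 × 2 = 113,400 bytes/s.
Capacity = 64 × 1,000,000,000 = 64,000,000,000 bytes.
64,000,000,000 / 113,400 ≈ 564373.9 s → 156.77 hours.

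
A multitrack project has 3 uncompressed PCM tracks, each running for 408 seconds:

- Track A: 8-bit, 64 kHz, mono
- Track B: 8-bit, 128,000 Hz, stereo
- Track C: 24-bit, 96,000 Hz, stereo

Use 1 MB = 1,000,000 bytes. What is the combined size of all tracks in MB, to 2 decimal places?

365.57 MB

Track A: 64,000 × 408 × 1 × 1 = 26,112,000 bytes.
Track B: 128,000 × 408 × 1 × 2 = 104,448,000 bytes.
Track C: 96,000 × 408 × 3 × 2 = 235,008,000 bytes.
Total = 365,568,000 bytes = 365.57 MB.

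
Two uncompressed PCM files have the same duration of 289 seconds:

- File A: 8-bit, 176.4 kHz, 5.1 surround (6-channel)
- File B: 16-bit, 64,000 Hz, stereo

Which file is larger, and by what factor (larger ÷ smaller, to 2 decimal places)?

File A: 176,400 × 1 × 6 = 1,058,400 bytes/s.
File B: 64,000 × 2 × 2 = 256,000 bytes/s.
File A is larger; ratio = 305,877,600 / 73,984,000 = 4.13.

File A, by a factor of 4.13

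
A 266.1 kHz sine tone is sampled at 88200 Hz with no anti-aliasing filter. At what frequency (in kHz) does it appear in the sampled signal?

Nyquist = 88,200/2 = 44,100 Hz; 266,100 Hz exceeds it.
Alias = |266,100 − 3×88,200| = |266,100 − 264,600| = 1,500 Hz = 1.5 kHz.

1.5 kHz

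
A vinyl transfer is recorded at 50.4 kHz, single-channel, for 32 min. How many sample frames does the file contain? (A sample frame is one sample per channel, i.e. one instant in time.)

96,768,000 sample frames

32 min = 1,920 s.
50,400 samples/s × 1,920 s = 96,768,000 frames.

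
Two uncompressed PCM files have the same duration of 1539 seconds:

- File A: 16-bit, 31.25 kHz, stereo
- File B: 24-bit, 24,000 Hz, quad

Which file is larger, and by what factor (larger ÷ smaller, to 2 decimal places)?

File B, by a factor of 2.30

File A: 31,250 × 2 × 2 = 125,000 bytes/s.
File B: 24,000 × 3 × 4 = 288,000 bytes/s.
File B is larger; ratio = 443,232,000 / 192,375,000 = 2.30.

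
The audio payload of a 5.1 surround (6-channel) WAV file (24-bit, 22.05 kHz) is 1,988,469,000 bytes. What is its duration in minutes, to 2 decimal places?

83.50 minutes

Byte rate = 22,050 × 3 × 6 = 396,900 bytes/s.
Duration = 1,988,469,000 / 396,900 = 5,010 s.
5,010 s / 60 = 83.50 minutes.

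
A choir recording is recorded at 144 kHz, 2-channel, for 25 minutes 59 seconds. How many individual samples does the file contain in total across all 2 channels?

448,992,000 samples

25 minutes 59 seconds = 1,559 s.
144,000 × 1,559 s × 2 ch = 448,992,000 samples.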